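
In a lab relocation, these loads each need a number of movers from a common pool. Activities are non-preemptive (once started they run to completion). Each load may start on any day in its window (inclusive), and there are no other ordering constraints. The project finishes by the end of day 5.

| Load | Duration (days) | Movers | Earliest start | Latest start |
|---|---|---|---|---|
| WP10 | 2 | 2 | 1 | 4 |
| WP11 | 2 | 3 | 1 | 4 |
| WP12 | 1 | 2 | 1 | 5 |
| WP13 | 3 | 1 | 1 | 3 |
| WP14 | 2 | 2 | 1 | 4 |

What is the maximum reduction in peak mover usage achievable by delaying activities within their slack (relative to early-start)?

Early-start peak: d1:10  d2:8  d3:1  d4:0  d5:0 ⇒ 10.
Leveled (WP10@1, WP11@3, WP12@5, WP13@3, WP14@1): d1:4  d2:4  d3:4  d4:4  d5:3 ⇒ 4.
Reduction 10 − 4 = 6.

6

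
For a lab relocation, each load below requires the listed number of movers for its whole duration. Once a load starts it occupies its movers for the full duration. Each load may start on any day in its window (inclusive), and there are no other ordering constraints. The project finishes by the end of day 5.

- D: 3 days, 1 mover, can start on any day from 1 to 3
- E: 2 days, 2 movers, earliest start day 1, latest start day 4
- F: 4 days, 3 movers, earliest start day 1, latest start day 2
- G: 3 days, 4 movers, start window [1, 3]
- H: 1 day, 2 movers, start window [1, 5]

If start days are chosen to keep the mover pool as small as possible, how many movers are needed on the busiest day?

8

Early-start (D@1, E@1, F@1, G@1, H@1) gives peak 12: d1:12  d2:10  d3:8  d4:3  d5:0.
Shift G→3.
Schedule D@1, E@1, F@1, G@3, H@1: d1:8  d2:6  d3:8  d4:7  d5:4 — peak 8.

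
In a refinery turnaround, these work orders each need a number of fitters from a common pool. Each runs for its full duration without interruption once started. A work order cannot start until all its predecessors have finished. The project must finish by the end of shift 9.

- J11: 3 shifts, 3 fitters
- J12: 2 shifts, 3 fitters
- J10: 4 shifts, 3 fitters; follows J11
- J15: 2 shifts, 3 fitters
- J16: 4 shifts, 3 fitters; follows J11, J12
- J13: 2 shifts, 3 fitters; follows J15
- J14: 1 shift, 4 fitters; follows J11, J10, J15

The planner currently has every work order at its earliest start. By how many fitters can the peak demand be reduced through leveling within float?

2

Early-start peak: s1:9  s2:9  s3:6  s4:9  s5:6  s6:6  s7:6  s8:4  s9:0 ⇒ 9.
Leveled (J11@1, J12@1, J10@4, J15@3, J16@5, J13@8, J14@9): s1:6  s2:6  s3:6  s4:6  s5:6  s6:6  s7:6  s8:6  s9:7 ⇒ 7.
Reduction 9 − 7 = 2.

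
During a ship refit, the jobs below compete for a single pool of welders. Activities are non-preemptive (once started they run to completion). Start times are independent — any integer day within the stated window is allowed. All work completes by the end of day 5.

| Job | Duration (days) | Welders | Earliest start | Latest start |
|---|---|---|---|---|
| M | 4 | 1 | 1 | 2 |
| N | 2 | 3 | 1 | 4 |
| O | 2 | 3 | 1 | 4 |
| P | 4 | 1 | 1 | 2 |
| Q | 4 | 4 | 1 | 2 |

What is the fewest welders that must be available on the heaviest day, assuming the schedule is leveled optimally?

Early-start (M@1, N@1, O@1, P@1, Q@1) gives peak 12: d1:12  d2:12  d3:6  d4:6  d5:0.
Shift O→3.
Schedule M@1, N@1, O@3, P@1, Q@1: d1:9  d2:9  d3:9  d4:9  d5:0 — peak 9.

9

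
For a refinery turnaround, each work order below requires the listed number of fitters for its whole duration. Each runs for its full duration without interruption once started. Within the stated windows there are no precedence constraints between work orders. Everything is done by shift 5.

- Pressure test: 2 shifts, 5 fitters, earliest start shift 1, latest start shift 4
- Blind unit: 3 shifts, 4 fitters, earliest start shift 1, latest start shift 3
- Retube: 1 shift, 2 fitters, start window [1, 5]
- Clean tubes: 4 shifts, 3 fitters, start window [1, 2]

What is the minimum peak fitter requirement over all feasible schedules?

Early-start (Pressure test@1, Blind unit@1, Retube@1, Clean tubes@1) gives peak 14: s1:14  s2:12  s3:7  s4:3  s5:0.
Shift Blind unit→3, Clean tubes→2.
Schedule Pressure test@1, Blind unit@3, Retube@1, Clean tubes@2: s1:7  s2:8  s3:7  s4:7  s5:7 — peak 8.
Total fitter-shifts = 36 over 5 shifts ⇒ peak ≥ ⌈36/5⌉ = 8, so 8 is optimal.

8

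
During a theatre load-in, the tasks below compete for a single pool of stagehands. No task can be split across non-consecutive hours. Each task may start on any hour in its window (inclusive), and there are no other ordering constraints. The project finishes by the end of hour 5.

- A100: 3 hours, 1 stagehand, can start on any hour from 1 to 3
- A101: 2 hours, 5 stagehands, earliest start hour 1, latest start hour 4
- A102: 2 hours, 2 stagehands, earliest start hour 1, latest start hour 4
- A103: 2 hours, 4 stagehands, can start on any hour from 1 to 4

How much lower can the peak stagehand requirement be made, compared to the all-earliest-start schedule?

6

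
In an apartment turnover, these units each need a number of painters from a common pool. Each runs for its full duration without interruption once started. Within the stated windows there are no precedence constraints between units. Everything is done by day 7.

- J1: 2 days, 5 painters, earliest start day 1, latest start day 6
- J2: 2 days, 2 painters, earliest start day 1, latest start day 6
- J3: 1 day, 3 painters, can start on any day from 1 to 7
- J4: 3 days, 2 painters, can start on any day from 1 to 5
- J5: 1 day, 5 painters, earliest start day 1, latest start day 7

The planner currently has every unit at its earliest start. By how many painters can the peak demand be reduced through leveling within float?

12

Early-start peak: d1:17  d2:9  d3:2  d4:0  d5:0  d6:0  d7:0 ⇒ 17.
Leveled (J1@1, J2@3, J3@3, J4@4, J5@7): d1:5  d2:5  d3:5  d4:4  d5:2  d6:2  d7:5 ⇒ 5.
Reduction 17 − 5 = 12.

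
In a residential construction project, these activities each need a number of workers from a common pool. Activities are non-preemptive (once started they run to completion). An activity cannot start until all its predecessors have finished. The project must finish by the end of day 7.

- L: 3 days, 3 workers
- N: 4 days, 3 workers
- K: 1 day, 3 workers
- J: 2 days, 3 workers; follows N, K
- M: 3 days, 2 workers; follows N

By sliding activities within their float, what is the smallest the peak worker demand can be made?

6

Early-start (L@1, N@1, K@1, J@5, M@5) gives peak 9: d1:9  d2:6  d3:6  d4:3  d5:5  d6:5  d7:2.
Shift K→4.
Schedule L@1, N@1, K@4, J@5, M@5: d1:6  d2:6  d3:6  d4:6  d5:5  d6:5  d7:2 — peak 6.
Total worker-days = 36 over 7 days ⇒ peak ≥ ⌈36/7⌉ = 6, so 6 is optimal.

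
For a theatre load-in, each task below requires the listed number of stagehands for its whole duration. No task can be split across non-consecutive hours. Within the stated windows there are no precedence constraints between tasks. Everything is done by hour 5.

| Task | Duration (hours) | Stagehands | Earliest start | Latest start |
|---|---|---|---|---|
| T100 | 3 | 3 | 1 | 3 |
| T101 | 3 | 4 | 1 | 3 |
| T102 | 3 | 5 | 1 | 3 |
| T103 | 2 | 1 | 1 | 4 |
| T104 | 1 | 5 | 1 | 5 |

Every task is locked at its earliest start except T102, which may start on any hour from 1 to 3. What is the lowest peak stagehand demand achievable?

T102@1: h1:18  h2:13  h3:12  h4:0  h5:0 → peak 18
T102@2: h1:13  h2:13  h3:12  h4:5  h5:0 → peak 13
T102@3: h1:13  h2:8  h3:12  h4:5  h5:5 → peak 13
Best is T102@2, peak 13.

13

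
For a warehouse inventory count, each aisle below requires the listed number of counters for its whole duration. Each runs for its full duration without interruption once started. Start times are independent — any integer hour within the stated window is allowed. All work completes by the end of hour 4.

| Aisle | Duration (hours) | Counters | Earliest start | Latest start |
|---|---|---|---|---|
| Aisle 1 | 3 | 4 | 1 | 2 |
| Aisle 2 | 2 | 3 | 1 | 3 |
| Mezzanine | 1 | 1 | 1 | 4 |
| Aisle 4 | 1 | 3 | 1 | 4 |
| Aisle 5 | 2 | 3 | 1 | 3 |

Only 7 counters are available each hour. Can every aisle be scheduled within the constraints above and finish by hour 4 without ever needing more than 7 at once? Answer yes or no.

yes

Schedule Aisle 1@1, Aisle 2@1, Mezzanine@4, Aisle 4@4, Aisle 5@3: h1:7  h2:7  h3:7  h4:7 — peak 7 ≤ 7.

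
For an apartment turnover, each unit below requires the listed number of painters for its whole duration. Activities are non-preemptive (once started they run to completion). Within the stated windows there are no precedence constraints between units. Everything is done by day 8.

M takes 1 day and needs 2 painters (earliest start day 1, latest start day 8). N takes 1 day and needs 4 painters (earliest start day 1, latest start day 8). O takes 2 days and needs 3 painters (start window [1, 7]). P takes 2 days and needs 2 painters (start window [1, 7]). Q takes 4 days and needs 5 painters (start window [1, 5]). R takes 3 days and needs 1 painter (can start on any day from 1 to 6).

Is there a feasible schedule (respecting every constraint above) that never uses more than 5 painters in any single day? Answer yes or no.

The minimum achievable peak is 6; 5 < 6, so no feasible schedule stays within the cap.

no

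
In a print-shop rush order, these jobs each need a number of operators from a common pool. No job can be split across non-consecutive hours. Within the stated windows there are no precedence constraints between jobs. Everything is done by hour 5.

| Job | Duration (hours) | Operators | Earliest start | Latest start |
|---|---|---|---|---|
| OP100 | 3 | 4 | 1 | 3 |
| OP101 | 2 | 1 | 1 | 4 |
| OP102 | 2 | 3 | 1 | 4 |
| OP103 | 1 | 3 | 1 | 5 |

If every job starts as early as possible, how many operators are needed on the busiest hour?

11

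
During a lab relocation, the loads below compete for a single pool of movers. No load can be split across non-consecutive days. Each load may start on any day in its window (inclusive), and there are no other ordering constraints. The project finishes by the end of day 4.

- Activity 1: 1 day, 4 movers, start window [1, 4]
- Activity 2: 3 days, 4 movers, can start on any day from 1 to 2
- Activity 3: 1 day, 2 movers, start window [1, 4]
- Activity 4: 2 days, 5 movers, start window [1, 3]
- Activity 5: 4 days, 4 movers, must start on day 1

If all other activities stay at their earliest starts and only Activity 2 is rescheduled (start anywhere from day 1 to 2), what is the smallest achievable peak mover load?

Activity 2@1: d1:19  d2:13  d3:8  d4:4 → peak 19
Activity 2@2: d1:15  d2:13  d3:8  d4:8 → peak 15
Best is Activity 2@2, peak 15.

15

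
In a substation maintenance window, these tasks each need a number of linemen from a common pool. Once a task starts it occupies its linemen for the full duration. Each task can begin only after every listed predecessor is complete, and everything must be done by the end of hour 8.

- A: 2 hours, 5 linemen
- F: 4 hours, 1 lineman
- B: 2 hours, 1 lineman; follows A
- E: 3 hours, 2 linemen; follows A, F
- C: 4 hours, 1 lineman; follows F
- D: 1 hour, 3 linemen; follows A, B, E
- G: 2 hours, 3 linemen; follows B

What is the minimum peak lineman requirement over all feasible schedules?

6

Schedule A@1, F@1, B@3, E@5, C@5, D@8, G@5: h1:6  h2:6  h3:2  h4:2  h5:6  h6:6  h7:3  h8:4 — peak 6.
No arrangement of the 10 feasible schedules does better.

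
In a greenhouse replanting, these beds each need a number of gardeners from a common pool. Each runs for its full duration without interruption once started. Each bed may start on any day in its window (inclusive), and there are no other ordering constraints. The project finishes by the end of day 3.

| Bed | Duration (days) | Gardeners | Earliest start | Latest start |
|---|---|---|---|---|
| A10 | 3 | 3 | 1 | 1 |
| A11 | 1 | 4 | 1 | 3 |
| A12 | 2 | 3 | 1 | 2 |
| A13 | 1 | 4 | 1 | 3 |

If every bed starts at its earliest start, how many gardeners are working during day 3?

3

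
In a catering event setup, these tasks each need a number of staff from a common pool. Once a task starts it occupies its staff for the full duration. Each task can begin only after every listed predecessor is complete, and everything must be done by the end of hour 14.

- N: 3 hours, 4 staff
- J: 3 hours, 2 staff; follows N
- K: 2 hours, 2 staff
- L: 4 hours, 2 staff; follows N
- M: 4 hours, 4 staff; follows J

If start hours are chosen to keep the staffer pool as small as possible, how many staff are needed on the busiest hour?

Early-start (N@1, J@4, K@1, L@4, M@7) gives peak 6: h1:6  h2:6  h3:4  h4:4  h5:4  h6:4  h7:6  h8:4  h9:4  h10:4  h11:0  h12:0  h13:0  h14:0.
Shift K→4, L→6, M→10.
Schedule N@1, J@4, K@4, L@6, M@10: h1:4  h2:4  h3:4  h4:4  h5:4  h6:4  h7:2  h8:2  h9:2  h10:4  h11:4  h12:4  h13:4  h14:0 — peak 4.
Total staffer-hours = 46 over 14 hours ⇒ peak ≥ ⌈46/14⌉ = 4, so 4 is optimal.

4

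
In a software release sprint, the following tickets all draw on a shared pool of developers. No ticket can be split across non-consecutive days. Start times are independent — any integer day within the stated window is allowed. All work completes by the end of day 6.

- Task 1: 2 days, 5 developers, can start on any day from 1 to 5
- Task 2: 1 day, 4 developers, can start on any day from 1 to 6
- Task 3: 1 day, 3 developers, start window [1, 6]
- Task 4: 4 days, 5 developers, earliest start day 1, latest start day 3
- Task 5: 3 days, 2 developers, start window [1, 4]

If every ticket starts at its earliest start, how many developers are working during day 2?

At early start, day 2 has: Task 1, Task 4, Task 5.
Demand: 5 + 5 + 2 = 12.

12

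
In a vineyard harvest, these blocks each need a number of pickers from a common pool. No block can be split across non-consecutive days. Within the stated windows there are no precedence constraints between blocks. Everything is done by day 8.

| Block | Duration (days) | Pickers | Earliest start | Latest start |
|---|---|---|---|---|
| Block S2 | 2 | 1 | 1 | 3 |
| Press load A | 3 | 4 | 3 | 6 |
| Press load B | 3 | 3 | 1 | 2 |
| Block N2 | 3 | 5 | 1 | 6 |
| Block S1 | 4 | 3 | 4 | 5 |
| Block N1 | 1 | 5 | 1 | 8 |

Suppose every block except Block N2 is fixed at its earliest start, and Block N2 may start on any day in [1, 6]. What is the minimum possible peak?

9

Block N2@1: d1:14  d2:9  d3:12  d4:7  d5:7  d6:3  d7:3  d8:0 → peak 14
Block N2@2: d1:9  d2:9  d3:12  d4:12  d5:7  d6:3  d7:3  d8:0 → peak 12
Block N2@3: d1:9  d2:4  d3:12  d4:12  d5:12  d6:3  d7:3  d8:0 → peak 12
Block N2@4: d1:9  d2:4  d3:7  d4:12  d5:12  d6:8  d7:3  d8:0 → peak 12
Block N2@5: d1:9  d2:4  d3:7  d4:7  d5:12  d6:8  d7:8  d8:0 → peak 12
Block N2@6: d1:9  d2:4  d3:7  d4:7  d5:7  d6:8  d7:8  d8:5 → peak 9
Best is Block N2@6, peak 9.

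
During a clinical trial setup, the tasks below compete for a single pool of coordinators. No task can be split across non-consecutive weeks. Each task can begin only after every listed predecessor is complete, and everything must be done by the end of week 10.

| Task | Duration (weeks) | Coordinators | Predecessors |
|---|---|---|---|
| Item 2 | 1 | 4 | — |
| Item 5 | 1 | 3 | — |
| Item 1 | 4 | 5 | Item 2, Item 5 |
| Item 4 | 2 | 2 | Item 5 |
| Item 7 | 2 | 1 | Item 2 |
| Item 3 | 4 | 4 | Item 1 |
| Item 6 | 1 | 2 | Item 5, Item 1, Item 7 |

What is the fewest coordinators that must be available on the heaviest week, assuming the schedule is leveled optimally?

6

Early-start (Item 2@1, Item 5@1, Item 1@2, Item 4@2, Item 7@2, Item 3@6, Item 6@6) gives peak 8: w1:7  w2:8  w3:8  w4:5  w5:5  w6:6  w7:4  w8:4  w9:4  w10:0.
Shift Item 5→2, Item 1→3, Item 4→7, Item 3→7, Item 6→9.
Schedule Item 2@1, Item 5@2, Item 1@3, Item 4@7, Item 7@2, Item 3@7, Item 6@9: w1:4  w2:4  w3:6  w4:5  w5:5  w6:5  w7:6  w8:6  w9:6  w10:4 — peak 6.
Total coordinator-weeks = 51 over 10 weeks ⇒ peak ≥ ⌈51/10⌉ = 6, so 6 is optimal.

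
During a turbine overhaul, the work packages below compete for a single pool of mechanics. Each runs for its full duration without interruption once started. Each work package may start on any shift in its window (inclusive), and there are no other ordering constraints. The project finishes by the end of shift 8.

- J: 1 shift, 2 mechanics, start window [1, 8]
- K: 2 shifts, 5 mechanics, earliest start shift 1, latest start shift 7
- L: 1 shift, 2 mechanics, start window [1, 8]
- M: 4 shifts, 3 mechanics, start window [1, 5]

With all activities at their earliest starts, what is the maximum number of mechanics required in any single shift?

12

Early-start schedule: J@1, K@1, L@1, M@1.
Load per shift: shift 1: 12, shift 2: 8, shift 3: 3, shift 4: 3, shift 5: 0, shift 6: 0, shift 7: 0, shift 8: 0.
Peak is 12.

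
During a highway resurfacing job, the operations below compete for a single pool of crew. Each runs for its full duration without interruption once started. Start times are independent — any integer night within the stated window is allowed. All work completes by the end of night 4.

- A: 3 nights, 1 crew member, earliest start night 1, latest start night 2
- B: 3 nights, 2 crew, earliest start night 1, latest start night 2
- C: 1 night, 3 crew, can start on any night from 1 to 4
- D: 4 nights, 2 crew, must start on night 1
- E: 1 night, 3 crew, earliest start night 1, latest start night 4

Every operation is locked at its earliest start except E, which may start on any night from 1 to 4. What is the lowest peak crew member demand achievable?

8

E@1: n1:11  n2:5  n3:5  n4:2 → peak 11
E@2: n1:8  n2:8  n3:5  n4:2 → peak 8
E@3: n1:8  n2:5  n3:8  n4:2 → peak 8
E@4: n1:8  n2:5  n3:5  n4:5 → peak 8
Best is E@2, peak 8.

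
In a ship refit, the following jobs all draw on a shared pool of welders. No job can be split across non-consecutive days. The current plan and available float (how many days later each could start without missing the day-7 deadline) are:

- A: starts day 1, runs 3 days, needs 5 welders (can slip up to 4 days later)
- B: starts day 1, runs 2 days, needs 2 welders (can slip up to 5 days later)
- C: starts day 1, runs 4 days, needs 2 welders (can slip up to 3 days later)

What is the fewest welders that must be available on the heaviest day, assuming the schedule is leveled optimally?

Early-start (A@1, B@1, C@1) gives peak 9: d1:9  d2:9  d3:7  d4:2  d5:0  d6:0  d7:0.
Shift B→4, C→4.
Schedule A@1, B@4, C@4: d1:5  d2:5  d3:5  d4:4  d5:4  d6:2  d7:2 — peak 5.

5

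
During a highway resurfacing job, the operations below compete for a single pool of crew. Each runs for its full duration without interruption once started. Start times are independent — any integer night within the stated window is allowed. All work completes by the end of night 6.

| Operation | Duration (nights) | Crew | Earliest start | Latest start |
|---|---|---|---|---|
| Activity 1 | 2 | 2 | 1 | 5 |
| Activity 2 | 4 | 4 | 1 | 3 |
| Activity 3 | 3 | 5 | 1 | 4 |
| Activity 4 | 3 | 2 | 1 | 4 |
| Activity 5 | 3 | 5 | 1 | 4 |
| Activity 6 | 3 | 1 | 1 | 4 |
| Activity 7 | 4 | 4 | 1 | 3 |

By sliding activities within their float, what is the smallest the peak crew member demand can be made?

Early-start (Activity 1@1, Activity 2@1, Activity 3@1, Activity 4@1, Activity 5@1, Activity 6@1, Activity 7@1) gives peak 23: n1:23  n2:23  n3:21  n4:8  n5:0  n6:0.
Shift Activity 5→4, Activity 6→4, Activity 7→3.
Schedule Activity 1@1, Activity 2@1, Activity 3@1, Activity 4@1, Activity 5@4, Activity 6@4, Activity 7@3: n1:13  n2:13  n3:15  n4:14  n5:10  n6:10 — peak 15.

15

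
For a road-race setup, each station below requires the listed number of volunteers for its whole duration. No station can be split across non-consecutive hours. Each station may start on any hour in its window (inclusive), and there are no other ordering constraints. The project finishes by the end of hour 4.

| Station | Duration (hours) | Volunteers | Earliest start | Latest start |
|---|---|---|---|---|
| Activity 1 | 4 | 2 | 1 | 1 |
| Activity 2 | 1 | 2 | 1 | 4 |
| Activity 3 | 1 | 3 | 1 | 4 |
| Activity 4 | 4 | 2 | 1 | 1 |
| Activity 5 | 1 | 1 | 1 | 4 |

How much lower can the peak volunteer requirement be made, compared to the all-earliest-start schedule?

Early-start peak: h1:10  h2:4  h3:4  h4:4 ⇒ 10.
Leveled (Activity 1@1, Activity 2@1, Activity 3@2, Activity 4@1, Activity 5@1): h1:7  h2:7  h3:4  h4:4 ⇒ 7.
Reduction 10 − 7 = 3.

3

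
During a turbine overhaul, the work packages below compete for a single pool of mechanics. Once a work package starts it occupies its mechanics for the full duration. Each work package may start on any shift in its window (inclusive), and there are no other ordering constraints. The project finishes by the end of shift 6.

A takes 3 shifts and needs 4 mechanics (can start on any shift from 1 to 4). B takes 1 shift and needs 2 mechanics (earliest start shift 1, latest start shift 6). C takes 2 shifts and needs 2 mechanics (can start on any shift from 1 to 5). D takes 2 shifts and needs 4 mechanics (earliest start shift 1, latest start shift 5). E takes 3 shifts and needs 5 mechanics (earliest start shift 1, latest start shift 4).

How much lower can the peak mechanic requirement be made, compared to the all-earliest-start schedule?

Early-start peak: s1:17  s2:15  s3:9  s4:0  s5:0  s6:0 ⇒ 17.
Leveled (A@1, B@1, C@4, D@2, E@4): s1:6  s2:8  s3:8  s4:7  s5:7  s6:5 ⇒ 8.
Reduction 17 − 8 = 9.

9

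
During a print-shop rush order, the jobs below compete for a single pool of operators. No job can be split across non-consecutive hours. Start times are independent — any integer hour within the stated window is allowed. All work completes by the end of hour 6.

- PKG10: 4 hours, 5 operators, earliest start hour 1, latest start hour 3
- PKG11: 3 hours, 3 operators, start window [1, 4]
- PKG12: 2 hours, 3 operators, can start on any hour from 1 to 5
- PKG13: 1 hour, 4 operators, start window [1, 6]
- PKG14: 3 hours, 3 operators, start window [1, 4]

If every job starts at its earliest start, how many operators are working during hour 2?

14

At early start, hour 2 has: PKG10, PKG11, PKG12, PKG14.
Demand: 5 + 3 + 3 + 3 = 14.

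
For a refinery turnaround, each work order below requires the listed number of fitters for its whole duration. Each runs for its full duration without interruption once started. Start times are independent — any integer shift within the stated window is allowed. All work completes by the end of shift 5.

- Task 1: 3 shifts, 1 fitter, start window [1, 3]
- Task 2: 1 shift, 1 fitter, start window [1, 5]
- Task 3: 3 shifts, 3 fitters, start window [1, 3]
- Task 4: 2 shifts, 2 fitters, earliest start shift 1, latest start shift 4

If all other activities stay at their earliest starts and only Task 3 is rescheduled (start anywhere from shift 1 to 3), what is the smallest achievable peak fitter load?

4

Task 3@1: s1:7  s2:6  s3:4  s4:0  s5:0 → peak 7
Task 3@2: s1:4  s2:6  s3:4  s4:3  s5:0 → peak 6
Task 3@3: s1:4  s2:3  s3:4  s4:3  s5:3 → peak 4
Best is Task 3@3, peak 4.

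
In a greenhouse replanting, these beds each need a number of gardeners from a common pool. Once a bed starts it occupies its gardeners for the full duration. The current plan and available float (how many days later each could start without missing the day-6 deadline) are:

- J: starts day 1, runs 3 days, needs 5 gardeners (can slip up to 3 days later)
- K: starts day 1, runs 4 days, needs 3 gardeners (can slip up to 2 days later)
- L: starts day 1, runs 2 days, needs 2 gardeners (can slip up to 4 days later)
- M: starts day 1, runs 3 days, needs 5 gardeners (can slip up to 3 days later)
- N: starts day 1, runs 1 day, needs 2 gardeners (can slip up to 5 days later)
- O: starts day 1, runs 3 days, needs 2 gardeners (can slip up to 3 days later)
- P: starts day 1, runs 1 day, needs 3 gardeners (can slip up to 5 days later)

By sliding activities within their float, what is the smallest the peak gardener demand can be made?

Early-start (J@1, K@1, L@1, M@1, N@1, O@1, P@1) gives peak 22: d1:22  d2:17  d3:15  d4:3  d5:0  d6:0.
Shift M→4, N→3, O→4, P→5.
Schedule J@1, K@1, L@1, M@4, N@3, O@4, P@5: d1:10  d2:10  d3:10  d4:10  d5:10  d6:7 — peak 10.
Total gardener-days = 57 over 6 days ⇒ peak ≥ ⌈57/6⌉ = 10, so 10 is optimal.

10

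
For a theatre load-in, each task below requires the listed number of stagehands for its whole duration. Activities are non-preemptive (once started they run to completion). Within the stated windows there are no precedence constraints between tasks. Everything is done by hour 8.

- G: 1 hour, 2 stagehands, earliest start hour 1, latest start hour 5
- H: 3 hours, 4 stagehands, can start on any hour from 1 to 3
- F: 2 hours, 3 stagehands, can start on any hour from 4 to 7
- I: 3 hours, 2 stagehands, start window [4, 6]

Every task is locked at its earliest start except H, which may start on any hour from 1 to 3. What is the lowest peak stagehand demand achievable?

H@1: h1:6  h2:4  h3:4  h4:5  h5:5  h6:2  h7:0  h8:0 → peak 6
H@2: h1:2  h2:4  h3:4  h4:9  h5:5  h6:2  h7:0  h8:0 → peak 9
H@3: h1:2  h2:0  h3:4  h4:9  h5:9  h6:2  h7:0  h8:0 → peak 9
Best is H@1, peak 6.

6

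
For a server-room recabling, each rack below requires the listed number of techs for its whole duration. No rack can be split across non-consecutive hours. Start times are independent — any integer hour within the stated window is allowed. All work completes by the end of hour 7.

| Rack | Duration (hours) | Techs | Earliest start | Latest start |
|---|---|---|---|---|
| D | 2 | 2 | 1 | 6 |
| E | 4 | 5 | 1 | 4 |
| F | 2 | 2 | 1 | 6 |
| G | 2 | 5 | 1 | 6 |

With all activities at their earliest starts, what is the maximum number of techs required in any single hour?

14

Early-start schedule: D@1, E@1, F@1, G@1.
Load per hour: hour 1: 14, hour 2: 14, hour 3: 5, hour 4: 5, hour 5: 0, hour 6: 0, hour 7: 0.
Peak is 14.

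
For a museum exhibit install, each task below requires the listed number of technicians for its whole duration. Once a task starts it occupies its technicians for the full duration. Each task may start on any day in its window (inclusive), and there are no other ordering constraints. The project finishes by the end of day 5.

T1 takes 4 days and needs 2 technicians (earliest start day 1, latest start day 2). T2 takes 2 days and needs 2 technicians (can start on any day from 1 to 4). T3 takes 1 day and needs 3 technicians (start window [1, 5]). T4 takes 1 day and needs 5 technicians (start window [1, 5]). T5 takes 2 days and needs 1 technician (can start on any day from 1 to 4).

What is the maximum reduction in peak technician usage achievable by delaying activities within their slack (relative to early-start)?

8

Early-start peak: d1:13  d2:5  d3:2  d4:2  d5:0 ⇒ 13.
Leveled (T1@1, T2@1, T3@3, T4@5, T5@1): d1:5  d2:5  d3:5  d4:2  d5:5 ⇒ 5.
Reduction 13 − 5 = 8.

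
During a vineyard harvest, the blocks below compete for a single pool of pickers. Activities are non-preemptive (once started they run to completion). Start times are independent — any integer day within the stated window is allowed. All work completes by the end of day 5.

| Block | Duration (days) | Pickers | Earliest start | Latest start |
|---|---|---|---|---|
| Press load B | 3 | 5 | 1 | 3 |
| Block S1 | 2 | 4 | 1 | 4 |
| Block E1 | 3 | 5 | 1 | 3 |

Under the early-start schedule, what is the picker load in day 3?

10

At early start, day 3 has: Press load B, Block E1.
Demand: 5 + 5 = 10.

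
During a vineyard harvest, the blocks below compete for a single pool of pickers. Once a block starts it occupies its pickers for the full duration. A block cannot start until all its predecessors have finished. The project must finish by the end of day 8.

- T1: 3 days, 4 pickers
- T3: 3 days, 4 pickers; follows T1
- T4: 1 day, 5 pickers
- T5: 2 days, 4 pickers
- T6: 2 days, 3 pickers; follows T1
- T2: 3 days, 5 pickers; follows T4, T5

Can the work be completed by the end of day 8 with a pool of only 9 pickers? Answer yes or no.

yes

Schedule T1@1, T3@4, T4@1, T5@2, T6@4, T2@6: d1:9  d2:8  d3:8  d4:7  d5:7  d6:9  d7:5  d8:5 — peak 9 ≤ 9.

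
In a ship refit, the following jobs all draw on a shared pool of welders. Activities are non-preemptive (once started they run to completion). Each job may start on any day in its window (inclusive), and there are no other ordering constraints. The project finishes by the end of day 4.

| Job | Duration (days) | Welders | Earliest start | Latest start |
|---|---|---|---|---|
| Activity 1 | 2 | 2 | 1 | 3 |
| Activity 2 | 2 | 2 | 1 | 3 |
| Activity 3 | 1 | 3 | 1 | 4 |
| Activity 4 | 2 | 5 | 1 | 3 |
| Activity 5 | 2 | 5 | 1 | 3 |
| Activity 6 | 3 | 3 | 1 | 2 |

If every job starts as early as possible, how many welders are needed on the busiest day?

Early-start schedule: Activity 1@1, Activity 2@1, Activity 3@1, Activity 4@1, Activity 5@1, Activity 6@1.
Load per day: day 1: 20, day 2: 17, day 3: 3, day 4: 0.
Peak is 20.

20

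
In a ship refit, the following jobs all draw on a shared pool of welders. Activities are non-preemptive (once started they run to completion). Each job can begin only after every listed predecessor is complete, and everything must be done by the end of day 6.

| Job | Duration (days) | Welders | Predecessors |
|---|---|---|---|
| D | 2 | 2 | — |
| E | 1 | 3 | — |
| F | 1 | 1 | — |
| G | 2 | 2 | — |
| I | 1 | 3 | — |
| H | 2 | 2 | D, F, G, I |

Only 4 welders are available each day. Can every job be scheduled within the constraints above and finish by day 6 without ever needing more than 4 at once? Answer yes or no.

yes

Schedule D@1, E@3, F@3, G@1, I@4, H@5: d1:4  d2:4  d3:4  d4:3  d5:2  d6:2 — peak 4 ≤ 4.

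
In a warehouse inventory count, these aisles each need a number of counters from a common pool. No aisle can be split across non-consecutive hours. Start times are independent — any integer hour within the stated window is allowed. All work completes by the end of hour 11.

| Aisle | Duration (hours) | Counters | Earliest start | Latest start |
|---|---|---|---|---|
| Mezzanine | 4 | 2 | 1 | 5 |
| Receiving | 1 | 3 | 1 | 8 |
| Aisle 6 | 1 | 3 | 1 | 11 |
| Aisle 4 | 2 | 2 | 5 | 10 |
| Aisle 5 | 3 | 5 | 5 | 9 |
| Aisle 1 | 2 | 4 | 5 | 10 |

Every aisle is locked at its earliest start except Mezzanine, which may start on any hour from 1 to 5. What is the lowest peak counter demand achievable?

11

Mezzanine@1: h1:8  h2:2  h3:2  h4:2  h5:11  h6:11  h7:5  h8:0  h9:0  h10:0  h11:0 → peak 11
Mezzanine@2: h1:6  h2:2  h3:2  h4:2  h5:13  h6:11  h7:5  h8:0  h9:0  h10:0  h11:0 → peak 13
Mezzanine@3: h1:6  h2:0  h3:2  h4:2  h5:13  h6:13  h7:5  h8:0  h9:0  h10:0  h11:0 → peak 13
Mezzanine@4: h1:6  h2:0  h3:0  h4:2  h5:13  h6:13  h7:7  h8:0  h9:0  h10:0  h11:0 → peak 13
Mezzanine@5: h1:6  h2:0  h3:0  h4:0  h5:13  h6:13  h7:7  h8:2  h9:0  h10:0  h11:0 → peak 13
Best is Mezzanine@1, peak 11.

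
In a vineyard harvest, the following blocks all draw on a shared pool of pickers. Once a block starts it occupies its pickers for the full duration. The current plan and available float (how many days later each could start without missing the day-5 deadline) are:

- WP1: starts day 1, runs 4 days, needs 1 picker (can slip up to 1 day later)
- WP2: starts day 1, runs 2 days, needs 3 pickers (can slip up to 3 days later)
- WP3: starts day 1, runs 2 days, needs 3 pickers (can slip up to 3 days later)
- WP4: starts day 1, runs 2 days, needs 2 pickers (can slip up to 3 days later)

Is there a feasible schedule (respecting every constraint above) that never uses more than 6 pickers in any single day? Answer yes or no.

yes

Schedule WP1@1, WP2@1, WP3@3, WP4@1: d1:6  d2:6  d3:4  d4:4  d5:0 — peak 6 ≤ 6.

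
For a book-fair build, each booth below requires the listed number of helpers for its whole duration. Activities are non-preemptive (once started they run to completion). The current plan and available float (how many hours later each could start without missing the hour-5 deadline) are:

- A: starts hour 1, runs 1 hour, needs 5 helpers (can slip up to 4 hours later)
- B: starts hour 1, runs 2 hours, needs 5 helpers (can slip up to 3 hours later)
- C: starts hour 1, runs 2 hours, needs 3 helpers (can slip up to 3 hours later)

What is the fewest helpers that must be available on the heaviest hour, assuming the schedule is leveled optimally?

Early-start (A@1, B@1, C@1) gives peak 13: h1:13  h2:8  h3:0  h4:0  h5:0.
Shift B→2, C→4.
Schedule A@1, B@2, C@4: h1:5  h2:5  h3:5  h4:3  h5:3 — peak 5.
Total helper-hours = 21 over 5 hours ⇒ peak ≥ ⌈21/5⌉ = 5, so 5 is optimal.

5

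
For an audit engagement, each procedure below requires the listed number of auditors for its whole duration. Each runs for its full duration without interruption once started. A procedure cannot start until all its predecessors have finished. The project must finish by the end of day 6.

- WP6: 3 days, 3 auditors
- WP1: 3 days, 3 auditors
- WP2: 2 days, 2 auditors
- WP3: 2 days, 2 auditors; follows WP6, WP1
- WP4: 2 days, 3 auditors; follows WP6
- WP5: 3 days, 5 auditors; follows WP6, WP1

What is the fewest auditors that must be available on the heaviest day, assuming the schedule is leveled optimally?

10

Schedule WP6@1, WP1@1, WP2@1, WP3@4, WP4@4, WP5@4: d1:8  d2:8  d3:6  d4:10  d5:10  d6:5 — peak 10.
No arrangement of the 20 feasible schedules does better.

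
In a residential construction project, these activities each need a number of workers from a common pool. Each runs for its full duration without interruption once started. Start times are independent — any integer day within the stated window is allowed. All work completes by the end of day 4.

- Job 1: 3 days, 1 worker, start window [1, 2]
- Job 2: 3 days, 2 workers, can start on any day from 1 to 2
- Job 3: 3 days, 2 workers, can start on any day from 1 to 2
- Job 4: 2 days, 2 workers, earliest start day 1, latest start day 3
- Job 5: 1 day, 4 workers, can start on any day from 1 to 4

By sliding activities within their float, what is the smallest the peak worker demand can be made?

7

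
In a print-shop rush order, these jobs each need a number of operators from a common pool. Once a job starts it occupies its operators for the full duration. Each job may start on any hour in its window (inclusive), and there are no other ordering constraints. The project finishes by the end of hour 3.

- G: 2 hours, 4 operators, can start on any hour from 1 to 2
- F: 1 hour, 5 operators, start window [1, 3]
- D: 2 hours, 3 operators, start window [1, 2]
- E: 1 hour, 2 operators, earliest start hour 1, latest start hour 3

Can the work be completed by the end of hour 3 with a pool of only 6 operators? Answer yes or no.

Total operator-hours = 21; over 3 hours the average is 21/3 > 6, so some hour must exceed 6.

no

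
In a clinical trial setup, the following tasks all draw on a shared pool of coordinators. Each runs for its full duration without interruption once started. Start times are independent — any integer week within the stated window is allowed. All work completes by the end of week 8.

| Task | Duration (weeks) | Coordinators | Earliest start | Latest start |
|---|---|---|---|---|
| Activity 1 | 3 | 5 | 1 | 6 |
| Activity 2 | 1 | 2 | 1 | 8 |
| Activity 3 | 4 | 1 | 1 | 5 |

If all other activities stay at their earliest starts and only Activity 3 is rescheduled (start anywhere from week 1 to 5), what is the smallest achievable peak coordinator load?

Activity 3@1: w1:8  w2:6  w3:6  w4:1  w5:0  w6:0  w7:0  w8:0 → peak 8
Activity 3@2: w1:7  w2:6  w3:6  w4:1  w5:1  w6:0  w7:0  w8:0 → peak 7
Activity 3@3: w1:7  w2:5  w3:6  w4:1  w5:1  w6:1  w7:0  w8:0 → peak 7
Activity 3@4: w1:7  w2:5  w3:5  w4:1  w5:1  w6:1  w7:1  w8:0 → peak 7
Activity 3@5: w1:7  w2:5  w3:5  w4:0  w5:1  w6:1  w7:1  w8:1 → peak 7
Best is Activity 3@2, peak 7.

7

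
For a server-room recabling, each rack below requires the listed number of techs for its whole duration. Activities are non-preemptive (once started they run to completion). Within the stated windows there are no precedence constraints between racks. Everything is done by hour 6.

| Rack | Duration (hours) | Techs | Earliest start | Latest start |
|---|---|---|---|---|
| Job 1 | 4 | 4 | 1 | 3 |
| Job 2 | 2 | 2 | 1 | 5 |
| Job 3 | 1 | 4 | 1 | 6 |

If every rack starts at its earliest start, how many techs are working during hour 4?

At early start, hour 4 has: Job 1.
Demand: 4 = 4.

4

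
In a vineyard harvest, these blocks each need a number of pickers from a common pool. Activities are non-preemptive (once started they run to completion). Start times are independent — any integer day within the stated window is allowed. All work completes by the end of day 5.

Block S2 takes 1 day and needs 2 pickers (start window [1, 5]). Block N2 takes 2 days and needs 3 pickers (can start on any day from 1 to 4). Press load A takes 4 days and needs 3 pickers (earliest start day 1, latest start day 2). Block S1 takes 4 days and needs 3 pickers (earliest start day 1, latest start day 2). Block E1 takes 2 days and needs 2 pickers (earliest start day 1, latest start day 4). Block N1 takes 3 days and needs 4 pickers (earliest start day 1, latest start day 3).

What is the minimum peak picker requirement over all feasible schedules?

Early-start (Block S2@1, Block N2@1, Press load A@1, Block S1@1, Block E1@1, Block N1@1) gives peak 17: d1:17  d2:15  d3:10  d4:6  d5:0.
Shift Block S1→2, Block N1→3.
Schedule Block S2@1, Block N2@1, Press load A@1, Block S1@2, Block E1@1, Block N1@3: d1:10  d2:11  d3:10  d4:10  d5:7 — peak 11.

11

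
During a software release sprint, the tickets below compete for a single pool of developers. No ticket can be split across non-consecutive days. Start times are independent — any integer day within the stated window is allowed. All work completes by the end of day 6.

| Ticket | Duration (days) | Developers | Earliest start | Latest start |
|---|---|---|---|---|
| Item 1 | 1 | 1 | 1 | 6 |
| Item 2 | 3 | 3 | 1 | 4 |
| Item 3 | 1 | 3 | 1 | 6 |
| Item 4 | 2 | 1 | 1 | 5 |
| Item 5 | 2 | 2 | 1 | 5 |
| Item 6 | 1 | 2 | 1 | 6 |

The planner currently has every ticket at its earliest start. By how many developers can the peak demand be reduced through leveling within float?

8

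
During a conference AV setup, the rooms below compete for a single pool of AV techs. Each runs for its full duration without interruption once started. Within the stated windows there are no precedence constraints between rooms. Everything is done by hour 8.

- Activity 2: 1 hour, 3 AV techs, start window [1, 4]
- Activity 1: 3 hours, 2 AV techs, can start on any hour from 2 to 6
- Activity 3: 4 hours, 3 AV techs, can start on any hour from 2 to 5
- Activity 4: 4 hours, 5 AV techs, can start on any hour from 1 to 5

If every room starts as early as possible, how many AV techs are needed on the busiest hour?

10

Early-start schedule: Activity 2@1, Activity 1@2, Activity 3@2, Activity 4@1.
Load per hour: hour 1: 8, hour 2: 10, hour 3: 10, hour 4: 10, hour 5: 3, hour 6: 0, hour 7: 0, hour 8: 0.
Peak is 10.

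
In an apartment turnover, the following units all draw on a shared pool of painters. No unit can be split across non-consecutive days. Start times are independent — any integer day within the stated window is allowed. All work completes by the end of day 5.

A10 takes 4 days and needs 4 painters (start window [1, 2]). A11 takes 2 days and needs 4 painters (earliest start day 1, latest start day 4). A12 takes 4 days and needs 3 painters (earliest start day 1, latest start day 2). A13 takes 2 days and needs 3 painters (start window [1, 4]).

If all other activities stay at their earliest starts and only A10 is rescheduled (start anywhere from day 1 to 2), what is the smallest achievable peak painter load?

14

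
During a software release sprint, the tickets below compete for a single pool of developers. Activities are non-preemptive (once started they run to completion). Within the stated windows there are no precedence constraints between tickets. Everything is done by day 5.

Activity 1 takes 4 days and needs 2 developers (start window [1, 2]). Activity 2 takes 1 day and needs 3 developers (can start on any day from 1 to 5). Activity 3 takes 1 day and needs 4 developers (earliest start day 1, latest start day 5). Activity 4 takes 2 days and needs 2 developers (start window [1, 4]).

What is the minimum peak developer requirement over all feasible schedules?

5

Early-start (Activity 1@1, Activity 2@1, Activity 3@1, Activity 4@1) gives peak 11: d1:11  d2:4  d3:2  d4:2  d5:0.
Shift Activity 3→5, Activity 4→2.
Schedule Activity 1@1, Activity 2@1, Activity 3@5, Activity 4@2: d1:5  d2:4  d3:4  d4:2  d5:4 — peak 5.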